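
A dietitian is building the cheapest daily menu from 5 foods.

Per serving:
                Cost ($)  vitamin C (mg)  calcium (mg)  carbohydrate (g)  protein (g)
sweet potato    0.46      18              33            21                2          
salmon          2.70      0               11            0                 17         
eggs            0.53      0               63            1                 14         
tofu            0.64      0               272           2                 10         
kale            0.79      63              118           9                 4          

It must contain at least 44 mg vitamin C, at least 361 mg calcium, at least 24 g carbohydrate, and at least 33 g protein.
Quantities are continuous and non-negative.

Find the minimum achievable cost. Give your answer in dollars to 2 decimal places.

Treat it as an LP. Let x1 = servings of sweet potato, x2 = servings of salmon, x3 = servings of eggs, x4 = servings of tofu, x5 = servings of kale.
min 0.46x1 + 2.7x2 + 0.53x3 + 0.64x4 + 0.79x5 subject to:
  18x1 + 63x5 ≥ 44   (vitamin C)
  33x1 + 11x2 + 63x3 + 272x4 + 118x5 ≥ 361   (calcium)
  21x1 + 1x3 + 2x4 + 9x5 ≥ 24   (carbohydrate)
  2x1 + 17x2 + 14x3 + 10x4 + 4x5 ≥ 33   (protein)
  x1, x2, x3, x4, x5 ≥ 0.
The minimum-cost mix takes nothing from salmon — only sweet potato, eggs, tofu, kale. The vitamin C, calcium, carbohydrate, protein requirements are met with equality.
That vertex is x1 = 0.8019, x3 = 1.648, x4 = 0.6446, x5 = 0.4693.
Hence cost = 0.46·0.8019 + 0.53·1.648 + 0.64·0.6446 + 0.79·0.4693 = $2.0256.

$2.03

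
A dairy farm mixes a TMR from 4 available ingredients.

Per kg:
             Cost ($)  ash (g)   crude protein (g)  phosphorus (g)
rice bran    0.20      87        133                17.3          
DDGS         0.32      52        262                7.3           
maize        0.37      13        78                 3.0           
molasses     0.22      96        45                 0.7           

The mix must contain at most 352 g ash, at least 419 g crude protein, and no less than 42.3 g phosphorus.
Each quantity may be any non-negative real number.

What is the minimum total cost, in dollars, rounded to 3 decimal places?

$0.596

Let x1 = kg of rice bran, x2 = kg of DDGS, x3 = kg of maize, x4 = kg of molasses.
Minimize 0.2x1 + 0.32x2 + 0.37x3 + 0.22x4 s.t.:
  87x1 + 52x2 + 13x3 + 96x4 ≤ 352   (ash)
  133x1 + 262x2 + 78x3 + 45x4 ≥ 419   (crude protein)
  17.3x1 + 7.3x2 + 3x3 + 0.7x4 ≥ 42.3   (phosphorus)
  x1, x2, x3, x4 ≥ 0.
The optimal basis is {rice bran, DDGS}; maize, molasses drop out. There the crude protein and phosphorus constraints are tight.
So rice bran = 2.253 kg, DDGS = 0.4556 kg.
Cost = 0.2·2.253 + 0.32·0.4556 = 0.59639.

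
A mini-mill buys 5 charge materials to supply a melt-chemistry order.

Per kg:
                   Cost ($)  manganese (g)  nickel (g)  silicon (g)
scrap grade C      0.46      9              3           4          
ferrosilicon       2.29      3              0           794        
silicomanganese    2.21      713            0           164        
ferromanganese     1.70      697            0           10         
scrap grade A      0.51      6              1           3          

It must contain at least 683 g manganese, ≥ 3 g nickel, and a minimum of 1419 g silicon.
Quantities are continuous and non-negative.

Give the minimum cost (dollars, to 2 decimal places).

Treat it as an LP. Let x1 = kg of scrap grade C, x2 = kg of ferrosilicon, x3 = kg of silicomanganese, x4 = kg of ferromanganese, x5 = kg of scrap grade A.
min 0.46x1 + 2.29x2 + 2.21x3 + 1.7x4 + 0.51x5 with:
  9x1 + 3x2 + 713x3 + 697x4 + 6x5 ≥ 683   (manganese)
  3x1 + 1x5 ≥ 3   (nickel)
  4x1 + 794x2 + 164x3 + 10x4 + 3x5 ≥ 1419   (silicon)
  x1, x2, x3, x4, x5 ≥ 0.
The minimum-cost mix takes nothing from silicomanganese, scrap grade A — only scrap grade C, ferrosilicon, ferromanganese. Binding constraints: manganese, nickel, silicon.
That vertex is x1 = 1, x2 = 1.77, x4 = 0.9594.
Objective = 0.46·1 + 2.29·1.77 + 1.7·0.9594 = 6.1443.

$6.14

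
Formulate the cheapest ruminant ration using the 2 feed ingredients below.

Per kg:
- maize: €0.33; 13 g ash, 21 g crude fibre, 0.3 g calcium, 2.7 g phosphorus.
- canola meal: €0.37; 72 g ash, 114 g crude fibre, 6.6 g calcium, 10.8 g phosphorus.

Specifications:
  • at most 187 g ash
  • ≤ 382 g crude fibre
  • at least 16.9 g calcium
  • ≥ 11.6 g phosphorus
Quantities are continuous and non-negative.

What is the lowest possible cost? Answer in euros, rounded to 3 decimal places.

€0.947

Let x1 = kg of maize, x2 = kg of canola meal.
Minimise 0.33x1 + 0.37x2 with:
  13x1 + 72x2 ≤ 187   (ash)
  21x1 + 114x2 ≤ 382   (crude fibre)
  0.3x1 + 6.6x2 ≥ 16.9   (calcium)
  2.7x1 + 10.8x2 ≥ 11.6   (phosphorus)
  x1, x2 ≥ 0.
The optimal basis is {canola meal}; maize drops out. There the calcium constraint is tight.
So canola meal = 2.5606 kg.
Total cost: 0.37·2.5606 = 0.94742.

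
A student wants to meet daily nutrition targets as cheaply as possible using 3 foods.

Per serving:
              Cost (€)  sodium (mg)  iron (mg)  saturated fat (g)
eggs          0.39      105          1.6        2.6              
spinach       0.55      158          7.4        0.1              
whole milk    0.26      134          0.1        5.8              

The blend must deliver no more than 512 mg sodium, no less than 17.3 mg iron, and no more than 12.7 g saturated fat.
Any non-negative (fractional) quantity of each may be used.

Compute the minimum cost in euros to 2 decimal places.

This is a linear program. Let x1 = servings of eggs, x2 = servings of spinach, x3 = servings of whole milk.
Minimize 0.39x1 + 0.55x2 + 0.26x3 s.t.:
  105x1 + 158x2 + 134x3 ≤ 512   (sodium)
  1.6x1 + 7.4x2 + 0.1x3 ≥ 17.3   (iron)
  2.6x1 + 0.1x2 + 5.8x3 ≤ 12.7   (saturated fat)
  x1, x2, x3 ≥ 0.
The minimum-cost mix takes nothing from eggs, whole milk — only spinach. Binding constraint: iron.
So spinach = 2.338 servings.
Hence cost = 0.55·2.338 = €1.2859.

€1.29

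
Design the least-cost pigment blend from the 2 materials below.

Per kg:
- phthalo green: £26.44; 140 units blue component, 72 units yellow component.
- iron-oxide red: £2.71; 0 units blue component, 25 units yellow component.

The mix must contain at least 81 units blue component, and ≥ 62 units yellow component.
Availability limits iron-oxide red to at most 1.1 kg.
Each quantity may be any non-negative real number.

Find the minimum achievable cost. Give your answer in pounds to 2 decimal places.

£17.50

Treat it as an LP. Let x1 = kg of phthalo green, x2 = kg of iron-oxide red.
Minimise 26.44x1 + 2.71x2 s.t.:
  140x1 ≥ 81   (blue component)
  72x1 + 25x2 ≥ 62   (yellow component)
  x2 ≤ 1.1
  x1, x2 ≥ 0.
Both inputs are positive at the optimum. The blue component and yellow component requirements are met with equality.
That vertex is x1 = 0.5786, x2 = 0.8137.
Objective = 26.44·0.5786 + 2.71·0.8137 = 17.5033.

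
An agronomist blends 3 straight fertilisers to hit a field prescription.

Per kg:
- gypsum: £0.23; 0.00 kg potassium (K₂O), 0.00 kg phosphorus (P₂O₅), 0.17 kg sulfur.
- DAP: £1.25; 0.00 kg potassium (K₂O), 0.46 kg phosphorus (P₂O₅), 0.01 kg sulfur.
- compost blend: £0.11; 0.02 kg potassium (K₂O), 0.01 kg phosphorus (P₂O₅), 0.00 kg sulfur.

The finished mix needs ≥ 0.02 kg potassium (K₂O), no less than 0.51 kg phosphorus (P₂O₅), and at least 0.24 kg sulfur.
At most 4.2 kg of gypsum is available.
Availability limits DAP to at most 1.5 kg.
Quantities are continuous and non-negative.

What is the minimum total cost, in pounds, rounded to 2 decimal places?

This is a linear program. Let x1 = kg of gypsum, x2 = kg of DAP, x3 = kg of compost blend.
min 0.23x1 + 1.25x2 + 0.11x3 s.t.:
  0.02x3 ≥ 0.02   (potassium (K₂O))
  0.46x2 + 0.01x3 ≥ 0.51   (phosphorus (P₂O₅))
  0.17x1 + 0.01x2 ≥ 0.24   (sulfur)
  x1 ≤ 4.2
  x2 ≤ 1.5
  x1, x2, x3 ≥ 0.
All 3 inputs are positive at the optimum. Binding constraints: potassium (K₂O), phosphorus (P₂O₅), sulfur.
That vertex is x1 = 1.348, x2 = 1.087, x3 = 1.
Cost = 0.23·1.348 + 1.25·1.087 + 0.11·1 = 1.7788.

£1.78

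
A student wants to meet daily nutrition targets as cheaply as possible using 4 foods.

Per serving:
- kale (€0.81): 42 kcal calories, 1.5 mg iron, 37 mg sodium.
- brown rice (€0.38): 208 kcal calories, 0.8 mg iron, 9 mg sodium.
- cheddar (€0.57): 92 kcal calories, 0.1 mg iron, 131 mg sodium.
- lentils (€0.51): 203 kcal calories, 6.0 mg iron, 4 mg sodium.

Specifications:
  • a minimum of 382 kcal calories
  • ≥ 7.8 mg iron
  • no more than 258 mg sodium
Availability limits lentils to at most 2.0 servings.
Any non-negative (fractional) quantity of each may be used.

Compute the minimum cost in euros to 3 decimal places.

€0.867

Treat it as an LP. Let x1 = servings of kale, x2 = servings of brown rice, x3 = servings of cheddar, x4 = servings of lentils.
Minimize 0.81x1 + 0.38x2 + 0.57x3 + 0.51x4 s.t.:
  42x1 + 208x2 + 92x3 + 203x4 ≥ 382   (calories)
  1.5x1 + 0.8x2 + 0.1x3 + 6x4 ≥ 7.8   (iron)
  37x1 + 9x2 + 131x3 + 4x4 ≤ 258   (sodium)
  x4 ≤ 2
  x1, x2, x3, x4 ≥ 0.
At the optimum only brown rice, lentils are positive (kale, cheddar = 0). There the calories and iron constraints are tight.
Optimal quantities: brown rice = 0.6527 servings, lentils = 1.213 servings.
Cost = 0.38·0.6527 + 0.51·1.213 = 0.86666.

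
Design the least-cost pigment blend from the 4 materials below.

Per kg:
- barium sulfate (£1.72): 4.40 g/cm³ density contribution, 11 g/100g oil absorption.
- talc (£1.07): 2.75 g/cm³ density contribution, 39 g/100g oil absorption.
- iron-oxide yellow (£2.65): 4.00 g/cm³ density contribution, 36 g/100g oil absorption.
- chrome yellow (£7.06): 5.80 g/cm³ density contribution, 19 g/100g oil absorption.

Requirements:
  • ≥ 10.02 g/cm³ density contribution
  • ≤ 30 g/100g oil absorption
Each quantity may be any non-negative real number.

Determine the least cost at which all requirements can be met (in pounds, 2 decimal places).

Set it up as a linear program. Let x1 = kg of barium sulfate, x2 = kg of talc, x3 = kg of iron-oxide yellow, x4 = kg of chrome yellow.
min 1.72x1 + 1.07x2 + 2.65x3 + 7.06x4 with:
  4.4x1 + 2.75x2 + 4x3 + 5.8x4 ≥ 10.02   (density contribution)
  11x1 + 39x2 + 36x3 + 19x4 ≤ 30   (oil absorption)
  x1, x2, x3, x4 ≥ 0.
The optimal basis is {barium sulfate, talc}; iron-oxide yellow, chrome yellow drop out. The density contribution and oil absorption requirements are met with equality.
That vertex is x1 = 2.181, x2 = 0.1541.
Cost = 1.72·2.181 + 1.07·0.1541 = 3.9162.

£3.92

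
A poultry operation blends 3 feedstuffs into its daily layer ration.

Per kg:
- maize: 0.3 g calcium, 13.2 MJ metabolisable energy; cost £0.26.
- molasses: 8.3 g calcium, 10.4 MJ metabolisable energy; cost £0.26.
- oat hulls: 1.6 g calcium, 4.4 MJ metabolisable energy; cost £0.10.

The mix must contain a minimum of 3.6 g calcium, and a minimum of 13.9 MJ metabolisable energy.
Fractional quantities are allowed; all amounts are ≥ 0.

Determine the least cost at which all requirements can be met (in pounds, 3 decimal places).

£0.296

Set it up as a linear program. Let x1 = kg of maize, x2 = kg of molasses, x3 = kg of oat hulls.
Minimise 0.26x1 + 0.26x2 + 0.1x3 s.t.:
  0.3x1 + 8.3x2 + 1.6x3 ≥ 3.6   (calcium)
  13.2x1 + 10.4x2 + 4.4x3 ≥ 13.9   (metabolisable energy)
  x1, x2, x3 ≥ 0.
The optimal basis is {maize, molasses}; oat hulls drops out. There the calcium and metabolisable energy constraints are tight.
That vertex is x1 = 0.7321, x2 = 0.4073.
Total cost: 0.26·0.7321 + 0.26·0.4073 = 0.29624.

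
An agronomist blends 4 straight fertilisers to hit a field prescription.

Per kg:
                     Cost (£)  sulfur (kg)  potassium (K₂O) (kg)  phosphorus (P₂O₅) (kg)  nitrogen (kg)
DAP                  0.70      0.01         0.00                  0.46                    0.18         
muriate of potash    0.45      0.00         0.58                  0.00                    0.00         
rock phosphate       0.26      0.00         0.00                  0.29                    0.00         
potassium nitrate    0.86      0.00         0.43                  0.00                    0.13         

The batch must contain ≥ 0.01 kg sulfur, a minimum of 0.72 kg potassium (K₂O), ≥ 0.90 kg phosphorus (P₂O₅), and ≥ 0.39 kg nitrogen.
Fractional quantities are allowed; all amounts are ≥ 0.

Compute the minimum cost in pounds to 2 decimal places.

Set it up as a linear program. Let x1 = kg of DAP, x2 = kg of muriate of potash, x3 = kg of rock phosphate, x4 = kg of potassium nitrate.
Minimise 0.7x1 + 0.45x2 + 0.26x3 + 0.86x4 s.t.:
  0.01x1 ≥ 0.01   (sulfur)
  0.58x2 + 0.43x4 ≥ 0.72   (potassium (K₂O))
  0.46x1 + 0.29x3 ≥ 0.9   (phosphorus (P₂O₅))
  0.18x1 + 0.13x4 ≥ 0.39   (nitrogen)
  x1, x2, x3, x4 ≥ 0.
The cheapest feasible vertex uses only DAP, muriate of potash; rock phosphate, potassium nitrate are not used. Binding constraints: potassium (K₂O) and nitrogen.
So DAP = 2.167 kg, muriate of potash = 1.241 kg.
Cost = 0.7·2.167 + 0.45·1.241 = 2.0754.

£2.08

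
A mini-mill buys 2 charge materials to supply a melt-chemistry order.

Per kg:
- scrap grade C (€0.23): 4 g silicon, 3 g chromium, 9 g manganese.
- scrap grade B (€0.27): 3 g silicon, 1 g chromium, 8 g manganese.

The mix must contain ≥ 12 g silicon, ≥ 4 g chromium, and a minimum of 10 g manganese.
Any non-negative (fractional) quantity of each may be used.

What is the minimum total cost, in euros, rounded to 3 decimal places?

Let x1 = kg of scrap grade C, x2 = kg of scrap grade B.
min 0.23x1 + 0.27x2 with:
  4x1 + 3x2 ≥ 12   (silicon)
  3x1 + 1x2 ≥ 4   (chromium)
  9x1 + 8x2 ≥ 10   (manganese)
  x1, x2 ≥ 0.
The optimal basis is {scrap grade C}; scrap grade B drops out. There the silicon constraint is tight.
Solving gives x1 = 3.
Total cost: 0.23·3 = 0.69000.

€0.690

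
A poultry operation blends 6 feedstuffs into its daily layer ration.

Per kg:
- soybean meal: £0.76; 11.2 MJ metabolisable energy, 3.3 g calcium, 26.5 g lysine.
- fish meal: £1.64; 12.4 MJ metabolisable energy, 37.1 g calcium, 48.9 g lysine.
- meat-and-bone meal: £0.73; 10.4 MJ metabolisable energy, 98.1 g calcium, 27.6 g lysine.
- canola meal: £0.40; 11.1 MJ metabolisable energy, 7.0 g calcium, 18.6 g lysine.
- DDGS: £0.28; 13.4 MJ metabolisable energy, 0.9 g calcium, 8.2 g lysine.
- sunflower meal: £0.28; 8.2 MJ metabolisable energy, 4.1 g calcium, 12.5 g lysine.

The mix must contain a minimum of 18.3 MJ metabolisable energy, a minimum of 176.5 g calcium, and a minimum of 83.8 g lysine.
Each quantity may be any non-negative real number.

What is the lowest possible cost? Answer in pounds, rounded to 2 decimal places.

£2.03

Let x1 = kg of soybean meal, x2 = kg of fish meal, x3 = kg of meat-and-bone meal, x4 = kg of canola meal, x5 = kg of DDGS, x6 = kg of sunflower meal.
min 0.76x1 + 1.64x2 + 0.73x3 + 0.4x4 + 0.28x5 + 0.28x6 subject to:
  11.2x1 + 12.4x2 + 10.4x3 + 11.1x4 + 13.4x5 + 8.2x6 ≥ 18.3   (metabolisable energy)
  3.3x1 + 37.1x2 + 98.1x3 + 7x4 + 0.9x5 + 4.1x6 ≥ 176.5   (calcium)
  26.5x1 + 48.9x2 + 27.6x3 + 18.6x4 + 8.2x5 + 12.5x6 ≥ 83.8   (lysine)
  x1, x2, x3, x4, x5, x6 ≥ 0.
The minimum-cost mix takes nothing from soybean meal, fish meal, DDGS, sunflower meal — only meat-and-bone meal, canola meal. The calcium and lysine requirements are met with equality.
That vertex is x3 = 1.653, x4 = 2.053.
Objective = 0.73·1.653 + 0.4·2.053 = 2.0279.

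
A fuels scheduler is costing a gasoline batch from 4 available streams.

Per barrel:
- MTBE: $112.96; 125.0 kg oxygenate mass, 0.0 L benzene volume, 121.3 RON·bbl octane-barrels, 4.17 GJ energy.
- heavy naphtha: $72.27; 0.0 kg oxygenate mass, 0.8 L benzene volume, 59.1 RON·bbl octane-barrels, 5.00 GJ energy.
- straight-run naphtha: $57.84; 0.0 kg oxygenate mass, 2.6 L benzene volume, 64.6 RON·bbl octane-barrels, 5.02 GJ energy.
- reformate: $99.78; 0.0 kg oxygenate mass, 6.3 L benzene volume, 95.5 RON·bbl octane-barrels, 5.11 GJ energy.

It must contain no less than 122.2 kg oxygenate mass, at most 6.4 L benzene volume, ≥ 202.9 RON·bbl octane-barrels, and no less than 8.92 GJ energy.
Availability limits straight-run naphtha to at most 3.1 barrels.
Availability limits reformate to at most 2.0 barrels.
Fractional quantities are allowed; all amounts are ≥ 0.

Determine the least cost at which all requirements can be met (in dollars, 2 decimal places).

Let x1 = barrels of MTBE, x2 = barrels of heavy naphtha, x3 = barrels of straight-run naphtha, x4 = barrels of reformate.
Minimize 112.96x1 + 72.27x2 + 57.84x3 + 99.78x4 subject to:
  125x1 ≥ 122.2   (oxygenate mass)
  0.8x2 + 2.6x3 + 6.3x4 ≤ 6.4   (benzene volume)
  121.3x1 + 59.1x2 + 64.6x3 + 95.5x4 ≥ 202.9   (octane-barrels)
  4.17x1 + 5x2 + 5.02x3 + 5.11x4 ≥ 8.92   (energy)
  x3 ≤ 3.1
  x4 ≤ 2
  x1, x2, x3, x4 ≥ 0.
The optimal basis is {MTBE, straight-run naphtha}; heavy naphtha, reformate drop out. There the oxygenate mass and octane-barrels constraints are tight.
So MTBE = 0.9776 barrels, straight-run naphtha = 1.3052 barrels.
Objective = 112.96·0.9776 + 57.84·1.3052 = 185.9225.

$185.92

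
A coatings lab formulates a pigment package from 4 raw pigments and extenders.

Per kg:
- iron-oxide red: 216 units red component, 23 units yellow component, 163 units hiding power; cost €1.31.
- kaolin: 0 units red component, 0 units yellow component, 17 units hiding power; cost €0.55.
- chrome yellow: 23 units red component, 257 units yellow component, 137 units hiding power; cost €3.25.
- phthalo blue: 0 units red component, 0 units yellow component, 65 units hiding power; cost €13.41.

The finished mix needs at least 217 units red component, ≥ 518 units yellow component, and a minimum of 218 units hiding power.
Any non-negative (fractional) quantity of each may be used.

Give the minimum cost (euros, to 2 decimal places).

Let x1 = kg of iron-oxide red, x2 = kg of kaolin, x3 = kg of chrome yellow, x4 = kg of phthalo blue.
min 1.31x1 + 0.55x2 + 3.25x3 + 13.41x4 subject to:
  216x1 + 23x3 ≥ 217   (red component)
  23x1 + 257x3 ≥ 518   (yellow component)
  163x1 + 17x2 + 137x3 + 65x4 ≥ 218   (hiding power)
  x1, x2, x3, x4 ≥ 0.
At the optimum only iron-oxide red, chrome yellow are positive (kaolin, phthalo blue = 0). There the red component and yellow component constraints are tight.
Optimal quantities: iron-oxide red = 0.7976 kg, chrome yellow = 1.944 kg.
Objective = 1.31·0.7976 + 3.25·1.944 = 7.3629.

€7.36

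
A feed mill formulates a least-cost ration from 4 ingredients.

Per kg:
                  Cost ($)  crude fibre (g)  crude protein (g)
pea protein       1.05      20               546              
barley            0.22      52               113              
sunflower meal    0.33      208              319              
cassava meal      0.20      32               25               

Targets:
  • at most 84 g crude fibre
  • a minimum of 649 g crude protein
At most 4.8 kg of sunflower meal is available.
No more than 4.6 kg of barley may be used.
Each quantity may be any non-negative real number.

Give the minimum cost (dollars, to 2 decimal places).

$1.16

This is a linear program. Let x1 = kg of pea protein, x2 = kg of barley, x3 = kg of sunflower meal, x4 = kg of cassava meal.
min 1.05x1 + 0.22x2 + 0.33x3 + 0.2x4 s.t.:
  20x1 + 52x2 + 208x3 + 32x4 ≤ 84   (crude fibre)
  546x1 + 113x2 + 319x3 + 25x4 ≥ 649   (crude protein)
  x3 ≤ 4.8
  x2 ≤ 4.6
  x1, x2, x3, x4 ≥ 0.
At the optimum only pea protein, sunflower meal are positive (barley, cassava meal = 0). There the crude fibre and crude protein constraints are tight.
Optimal quantities: pea protein = 1.009 kg, sunflower meal = 0.3068 kg.
Objective = 1.05·1.009 + 0.33·0.3068 = 1.1607.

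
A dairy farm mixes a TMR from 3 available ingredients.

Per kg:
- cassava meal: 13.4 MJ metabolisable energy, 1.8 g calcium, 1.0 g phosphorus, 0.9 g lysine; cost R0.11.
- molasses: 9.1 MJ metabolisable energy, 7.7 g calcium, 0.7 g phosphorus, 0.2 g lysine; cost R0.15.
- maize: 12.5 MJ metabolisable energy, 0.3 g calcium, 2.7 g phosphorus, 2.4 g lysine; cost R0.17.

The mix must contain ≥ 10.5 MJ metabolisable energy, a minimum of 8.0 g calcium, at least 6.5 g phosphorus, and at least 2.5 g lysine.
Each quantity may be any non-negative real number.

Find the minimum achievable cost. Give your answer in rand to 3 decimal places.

R0.510

Let x1 = kg of cassava meal, x2 = kg of molasses, x3 = kg of maize.
Minimize 0.11x1 + 0.15x2 + 0.17x3 subject to:
  13.4x1 + 9.1x2 + 12.5x3 ≥ 10.5   (metabolisable energy)
  1.8x1 + 7.7x2 + 0.3x3 ≥ 8   (calcium)
  1x1 + 0.7x2 + 2.7x3 ≥ 6.5   (phosphorus)
  0.9x1 + 0.2x2 + 2.4x3 ≥ 2.5   (lysine)
  x1, x2, x3 ≥ 0.
The optimal basis is {molasses, maize}; cassava meal drops out. There the calcium and phosphorus constraints are tight.
That vertex is x2 = 0.9548, x3 = 2.16.
Objective = 0.15·0.9548 + 0.17·2.16 = 0.51042.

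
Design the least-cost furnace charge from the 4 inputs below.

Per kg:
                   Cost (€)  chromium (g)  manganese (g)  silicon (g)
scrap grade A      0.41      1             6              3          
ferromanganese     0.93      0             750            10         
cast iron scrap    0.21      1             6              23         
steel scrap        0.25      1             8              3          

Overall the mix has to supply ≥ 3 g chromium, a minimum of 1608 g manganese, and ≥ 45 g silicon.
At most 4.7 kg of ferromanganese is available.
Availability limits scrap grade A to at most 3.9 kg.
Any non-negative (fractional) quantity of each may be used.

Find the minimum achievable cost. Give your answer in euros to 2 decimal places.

€2.60

Treat it as an LP. Let x1 = kg of scrap grade A, x2 = kg of ferromanganese, x3 = kg of cast iron scrap, x4 = kg of steel scrap.
Minimise 0.41x1 + 0.93x2 + 0.21x3 + 0.25x4 subject to:
  1x1 + 1x3 + 1x4 ≥ 3   (chromium)
  6x1 + 750x2 + 6x3 + 8x4 ≥ 1608   (manganese)
  3x1 + 10x2 + 23x3 + 3x4 ≥ 45   (silicon)
  x2 ≤ 4.7
  x1 ≤ 3.9
  x1, x2, x3, x4 ≥ 0.
The optimal basis is {ferromanganese, cast iron scrap}; scrap grade A, steel scrap drop out. Binding constraints: chromium and manganese.
Solving gives x2 = 2.12, x3 = 3.
Total cost: 0.93·2.12 + 0.21·3 = 2.6016.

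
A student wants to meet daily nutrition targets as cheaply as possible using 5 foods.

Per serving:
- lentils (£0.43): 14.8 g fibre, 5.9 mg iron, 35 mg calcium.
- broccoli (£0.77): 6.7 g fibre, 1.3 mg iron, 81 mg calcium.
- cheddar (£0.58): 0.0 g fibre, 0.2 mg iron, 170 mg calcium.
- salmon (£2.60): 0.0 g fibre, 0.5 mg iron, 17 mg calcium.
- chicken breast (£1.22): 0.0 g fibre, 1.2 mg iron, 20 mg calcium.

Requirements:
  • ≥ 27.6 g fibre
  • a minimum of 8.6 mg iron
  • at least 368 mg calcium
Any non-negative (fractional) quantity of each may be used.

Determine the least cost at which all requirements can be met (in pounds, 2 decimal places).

£1.83

Let x1 = servings of lentils, x2 = servings of broccoli, x3 = servings of cheddar, x4 = servings of salmon, x5 = servings of chicken breast.
min 0.43x1 + 0.77x2 + 0.58x3 + 2.6x4 + 1.22x5 with:
  14.8x1 + 6.7x2 ≥ 27.6   (fibre)
  5.9x1 + 1.3x2 + 0.2x3 + 0.5x4 + 1.2x5 ≥ 8.6   (iron)
  35x1 + 81x2 + 170x3 + 17x4 + 20x5 ≥ 368   (calcium)
  x1, x2, x3, x4, x5 ≥ 0.
At the optimum only lentils, cheddar are positive (broccoli, salmon, chicken breast = 0). The fibre and calcium requirements are met with equality.
Solving gives x1 = 1.865, x3 = 1.781.
Hence cost = 0.43·1.865 + 0.58·1.781 = £1.8349.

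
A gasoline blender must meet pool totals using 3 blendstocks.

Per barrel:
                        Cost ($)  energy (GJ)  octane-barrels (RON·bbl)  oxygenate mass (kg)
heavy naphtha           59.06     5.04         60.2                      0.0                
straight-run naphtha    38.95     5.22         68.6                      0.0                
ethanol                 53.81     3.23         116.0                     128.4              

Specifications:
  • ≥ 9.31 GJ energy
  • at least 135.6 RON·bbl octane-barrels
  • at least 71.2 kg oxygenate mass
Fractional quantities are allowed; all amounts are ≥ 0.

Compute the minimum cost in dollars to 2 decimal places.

Treat it as an LP. Let x1 = barrels of heavy naphtha, x2 = barrels of straight-run naphtha, x3 = barrels of ethanol.
Minimize 59.06x1 + 38.95x2 + 53.81x3 with:
  5.04x1 + 5.22x2 + 3.23x3 ≥ 9.31   (energy)
  60.2x1 + 68.6x2 + 116x3 ≥ 135.6   (octane-barrels)
  128.4x3 ≥ 71.2   (oxygenate mass)
  x1, x2, x3 ≥ 0.
The minimum-cost mix takes nothing from heavy naphtha — only straight-run naphtha, ethanol. There the energy and oxygenate mass constraints are tight.
So straight-run naphtha = 1.4404 barrels, ethanol = 0.55452 barrels.
Hence cost = 38.95·1.4404 + 53.81·0.55452 = $85.9423.

$85.94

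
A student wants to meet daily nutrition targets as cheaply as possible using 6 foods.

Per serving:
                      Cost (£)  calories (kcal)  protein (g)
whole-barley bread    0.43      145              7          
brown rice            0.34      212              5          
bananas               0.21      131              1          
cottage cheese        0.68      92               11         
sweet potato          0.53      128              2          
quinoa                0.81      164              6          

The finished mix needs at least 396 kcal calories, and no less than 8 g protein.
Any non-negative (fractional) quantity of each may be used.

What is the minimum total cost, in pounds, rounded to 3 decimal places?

£0.635

Let x1 = servings of whole-barley bread, x2 = servings of brown rice, x3 = servings of bananas, x4 = servings of cottage cheese, x5 = servings of sweet potato, x6 = servings of quinoa.
min 0.43x1 + 0.34x2 + 0.21x3 + 0.68x4 + 0.53x5 + 0.81x6 with:
  145x1 + 212x2 + 131x3 + 92x4 + 128x5 + 164x6 ≥ 396   (calories)
  7x1 + 5x2 + 1x3 + 11x4 + 2x5 + 6x6 ≥ 8   (protein)
  x1, x2, x3, x4, x5, x6 ≥ 0.
The minimum-cost mix takes nothing from whole-barley bread, cottage cheese, sweet potato, quinoa — only brown rice, bananas. There the calories and protein constraints are tight.
So brown rice = 1.472 servings, bananas = 0.6411 servings.
Cost = 0.34·1.472 + 0.21·0.6411 = 0.63511.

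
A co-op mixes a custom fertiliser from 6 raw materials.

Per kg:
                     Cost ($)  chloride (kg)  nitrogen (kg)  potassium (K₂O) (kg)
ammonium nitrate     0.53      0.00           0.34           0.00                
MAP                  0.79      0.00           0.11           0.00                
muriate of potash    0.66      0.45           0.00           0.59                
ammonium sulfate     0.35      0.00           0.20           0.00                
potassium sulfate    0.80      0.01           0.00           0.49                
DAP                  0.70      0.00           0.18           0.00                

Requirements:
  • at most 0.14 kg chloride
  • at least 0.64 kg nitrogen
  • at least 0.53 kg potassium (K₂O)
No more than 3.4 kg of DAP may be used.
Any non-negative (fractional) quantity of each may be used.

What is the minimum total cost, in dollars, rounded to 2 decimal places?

Let x1 = kg of ammonium nitrate, x2 = kg of MAP, x3 = kg of muriate of potash, x4 = kg of ammonium sulfate, x5 = kg of potassium sulfate, x6 = kg of DAP.
Minimise 0.53x1 + 0.79x2 + 0.66x3 + 0.35x4 + 0.8x5 + 0.7x6 s.t.:
  0.45x3 + 0.01x5 ≤ 0.14   (chloride)
  0.34x1 + 0.11x2 + 0.2x4 + 0.18x6 ≥ 0.64   (nitrogen)
  0.59x3 + 0.49x5 ≥ 0.53   (potassium (K₂O))
  x6 ≤ 3.4
  x1, x2, x3, x4, x5, x6 ≥ 0.
At the optimum only ammonium nitrate, muriate of potash, potassium sulfate are positive (MAP, ammonium sulfate, DAP = 0). There the chloride, nitrogen, potassium (K₂O) constraints are tight.
Solving gives x1 = 1.882, x3 = 0.295, x5 = 0.7265.
Objective = 0.53·1.882 + 0.66·0.295 + 0.8·0.7265 = 1.7734.

$1.77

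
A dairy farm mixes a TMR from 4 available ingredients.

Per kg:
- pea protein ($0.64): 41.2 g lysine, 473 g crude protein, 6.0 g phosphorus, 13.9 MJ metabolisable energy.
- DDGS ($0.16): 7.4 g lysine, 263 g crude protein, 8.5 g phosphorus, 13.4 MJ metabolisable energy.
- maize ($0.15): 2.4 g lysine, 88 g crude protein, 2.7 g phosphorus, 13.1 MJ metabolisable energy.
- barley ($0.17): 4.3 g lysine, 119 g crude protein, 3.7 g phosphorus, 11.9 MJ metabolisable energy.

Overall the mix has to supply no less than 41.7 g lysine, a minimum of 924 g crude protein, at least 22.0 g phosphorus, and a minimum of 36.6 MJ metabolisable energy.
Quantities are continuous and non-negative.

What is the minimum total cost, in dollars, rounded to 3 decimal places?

Let x1 = kg of pea protein, x2 = kg of DDGS, x3 = kg of maize, x4 = kg of barley.
min 0.64x1 + 0.16x2 + 0.15x3 + 0.17x4 subject to:
  41.2x1 + 7.4x2 + 2.4x3 + 4.3x4 ≥ 41.7   (lysine)
  473x1 + 263x2 + 88x3 + 119x4 ≥ 924   (crude protein)
  6x1 + 8.5x2 + 2.7x3 + 3.7x4 ≥ 22   (phosphorus)
  13.9x1 + 13.4x2 + 13.1x3 + 11.9x4 ≥ 36.6   (metabolisable energy)
  x1, x2, x3, x4 ≥ 0.
The minimum-cost mix takes nothing from maize, barley — only pea protein, DDGS. Binding constraints: lysine and crude protein.
So pea protein = 0.563 kg, DDGS = 2.501 kg.
Hence cost = 0.64·0.563 + 0.16·2.501 = $0.76048.

$0.760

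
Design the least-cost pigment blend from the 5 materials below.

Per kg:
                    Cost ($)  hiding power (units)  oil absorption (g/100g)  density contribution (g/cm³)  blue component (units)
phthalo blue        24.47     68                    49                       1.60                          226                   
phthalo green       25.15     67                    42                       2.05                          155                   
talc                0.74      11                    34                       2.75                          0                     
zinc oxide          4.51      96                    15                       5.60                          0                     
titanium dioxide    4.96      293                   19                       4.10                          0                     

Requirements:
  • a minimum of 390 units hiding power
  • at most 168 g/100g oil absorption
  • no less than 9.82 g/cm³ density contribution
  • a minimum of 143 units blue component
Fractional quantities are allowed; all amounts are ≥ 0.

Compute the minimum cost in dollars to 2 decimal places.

Let x1 = kg of phthalo blue, x2 = kg of phthalo green, x3 = kg of talc, x4 = kg of zinc oxide, x5 = kg of titanium dioxide.
min 24.47x1 + 25.15x2 + 0.74x3 + 4.51x4 + 4.96x5 subject to:
  68x1 + 67x2 + 11x3 + 96x4 + 293x5 ≥ 390   (hiding power)
  49x1 + 42x2 + 34x3 + 15x4 + 19x5 ≤ 168   (oil absorption)
  1.6x1 + 2.05x2 + 2.75x3 + 5.6x4 + 4.1x5 ≥ 9.82   (density contribution)
  226x1 + 155x2 ≥ 143   (blue component)
  x1, x2, x3, x4, x5 ≥ 0.
The optimal basis is {phthalo blue, talc, titanium dioxide}; phthalo green, zinc oxide drop out. There the hiding power, density contribution, blue component constraints are tight.
So phthalo blue = 0.6327 kg, talc = 1.522 kg, titanium dioxide = 1.127 kg.
Hence cost = 24.47·0.6327 + 0.74·1.522 + 4.96·1.127 = $22.1984.

$22.20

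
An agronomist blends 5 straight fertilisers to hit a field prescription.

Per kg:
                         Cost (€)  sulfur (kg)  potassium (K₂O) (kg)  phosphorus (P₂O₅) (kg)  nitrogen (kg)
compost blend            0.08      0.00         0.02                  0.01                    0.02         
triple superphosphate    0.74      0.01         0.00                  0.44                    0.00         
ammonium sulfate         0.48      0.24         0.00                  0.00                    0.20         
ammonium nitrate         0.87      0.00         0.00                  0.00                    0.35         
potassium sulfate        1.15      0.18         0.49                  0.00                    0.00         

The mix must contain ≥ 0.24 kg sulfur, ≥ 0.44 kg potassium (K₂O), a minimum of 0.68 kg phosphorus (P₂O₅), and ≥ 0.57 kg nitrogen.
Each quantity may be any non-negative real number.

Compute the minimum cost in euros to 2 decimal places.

€2.92

Treat it as an LP. Let x1 = kg of compost blend, x2 = kg of triple superphosphate, x3 = kg of ammonium sulfate, x4 = kg of ammonium nitrate, x5 = kg of potassium sulfate.
Minimise 0.08x1 + 0.74x2 + 0.48x3 + 0.87x4 + 1.15x5 with:
  0.01x2 + 0.24x3 + 0.18x5 ≥ 0.24   (sulfur)
  0.02x1 + 0.49x5 ≥ 0.44   (potassium (K₂O))
  0.01x1 + 0.44x2 ≥ 0.68   (phosphorus (P₂O₅))
  0.02x1 + 0.2x3 + 0.35x4 ≥ 0.57   (nitrogen)
  x1, x2, x3, x4, x5 ≥ 0.
At the optimum only compost blend, triple superphosphate, ammonium sulfate, potassium sulfate are positive (ammonium nitrate = 0). There the sulfur, potassium (K₂O), phosphorus (P₂O₅), nitrogen constraints are tight.
That vertex is x1 = 19.67, x2 = 1.098, x3 = 0.8829, x5 = 0.09507.
Objective = 0.08·19.67 + 0.74·1.098 + 0.48·0.8829 + 1.15·0.09507 = 2.9192.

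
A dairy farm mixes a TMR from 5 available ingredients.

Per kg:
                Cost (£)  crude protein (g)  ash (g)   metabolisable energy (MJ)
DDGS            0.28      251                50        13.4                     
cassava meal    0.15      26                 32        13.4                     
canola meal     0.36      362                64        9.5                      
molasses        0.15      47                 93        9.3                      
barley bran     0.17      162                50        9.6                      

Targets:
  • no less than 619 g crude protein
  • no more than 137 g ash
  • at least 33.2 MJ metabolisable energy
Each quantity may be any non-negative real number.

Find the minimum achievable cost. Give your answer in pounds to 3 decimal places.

£0.679

Let x1 = kg of DDGS, x2 = kg of cassava meal, x3 = kg of canola meal, x4 = kg of molasses, x5 = kg of barley bran.
Minimize 0.28x1 + 0.15x2 + 0.36x3 + 0.15x4 + 0.17x5 with:
  251x1 + 26x2 + 362x3 + 47x4 + 162x5 ≥ 619   (crude protein)
  50x1 + 32x2 + 64x3 + 93x4 + 50x5 ≤ 137   (ash)
  13.4x1 + 13.4x2 + 9.5x3 + 9.3x4 + 9.6x5 ≥ 33.2   (metabolisable energy)
  x1, x2, x3, x4, x5 ≥ 0.
The optimal basis is {DDGS, canola meal, barley bran}; cassava meal, molasses drop out. The crude protein, ash, metabolisable energy requirements are met with equality.
Optimal quantities: DDGS = 1.86 kg, canola meal = 0.06187 kg, barley bran = 0.8007 kg.
Cost = 0.28·1.86 + 0.36·0.06187 + 0.17·0.8007 = 0.67919.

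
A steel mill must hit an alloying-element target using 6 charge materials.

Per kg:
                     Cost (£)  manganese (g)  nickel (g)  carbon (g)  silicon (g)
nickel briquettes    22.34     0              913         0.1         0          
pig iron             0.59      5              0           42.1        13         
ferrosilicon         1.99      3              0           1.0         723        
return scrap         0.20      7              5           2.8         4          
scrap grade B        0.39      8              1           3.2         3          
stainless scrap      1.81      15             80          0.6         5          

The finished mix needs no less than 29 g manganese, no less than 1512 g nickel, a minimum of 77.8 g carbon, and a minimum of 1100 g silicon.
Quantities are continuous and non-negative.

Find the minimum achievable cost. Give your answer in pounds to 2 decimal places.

£37.83

Set it up as a linear program. Let x1 = kg of nickel briquettes, x2 = kg of pig iron, x3 = kg of ferrosilicon, x4 = kg of return scrap, x5 = kg of scrap grade B, x6 = kg of stainless scrap.
min 22.34x1 + 0.59x2 + 1.99x3 + 0.2x4 + 0.39x5 + 1.81x6 subject to:
  5x2 + 3x3 + 7x4 + 8x5 + 15x6 ≥ 29   (manganese)
  913x1 + 5x4 + 1x5 + 80x6 ≥ 1512   (nickel)
  0.1x1 + 42.1x2 + 1x3 + 2.8x4 + 3.2x5 + 0.6x6 ≥ 77.8   (carbon)
  13x2 + 723x3 + 4x4 + 3x5 + 5x6 ≥ 1100   (silicon)
  x1, x2, x3, x4, x5, x6 ≥ 0.
The minimum-cost mix takes nothing from nickel briquettes, return scrap, scrap grade B — only pig iron, ferrosilicon, stainless scrap. There the nickel, carbon, silicon constraints are tight.
That vertex is x2 = 1.546, x3 = 1.363, x6 = 18.9.
Total cost: 0.59·1.546 + 1.99·1.363 + 1.81·18.9 = 37.8335.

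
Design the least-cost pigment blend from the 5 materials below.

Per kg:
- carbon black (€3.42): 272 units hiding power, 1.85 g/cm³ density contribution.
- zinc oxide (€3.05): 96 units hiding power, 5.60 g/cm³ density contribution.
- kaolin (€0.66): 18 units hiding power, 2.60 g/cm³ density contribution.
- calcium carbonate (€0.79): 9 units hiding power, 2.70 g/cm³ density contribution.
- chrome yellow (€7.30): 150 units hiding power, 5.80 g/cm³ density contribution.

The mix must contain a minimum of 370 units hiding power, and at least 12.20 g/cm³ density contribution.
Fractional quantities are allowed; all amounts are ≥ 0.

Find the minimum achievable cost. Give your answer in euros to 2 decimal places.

Let x1 = kg of carbon black, x2 = kg of zinc oxide, x3 = kg of kaolin, x4 = kg of calcium carbonate, x5 = kg of chrome yellow.
min 3.42x1 + 3.05x2 + 0.66x3 + 0.79x4 + 7.3x5 s.t.:
  272x1 + 96x2 + 18x3 + 9x4 + 150x5 ≥ 370   (hiding power)
  1.85x1 + 5.6x2 + 2.6x3 + 2.7x4 + 5.8x5 ≥ 12.2   (density contribution)
  x1, x2, x3, x4, x5 ≥ 0.
The cheapest feasible vertex uses only carbon black, kaolin; zinc oxide, calcium carbonate, chrome yellow are not used. Binding constraints: hiding power and density contribution.
That vertex is x1 = 1.102, x3 = 3.908.
Hence cost = 3.42·1.102 + 0.66·3.908 = €6.3481.

€6.35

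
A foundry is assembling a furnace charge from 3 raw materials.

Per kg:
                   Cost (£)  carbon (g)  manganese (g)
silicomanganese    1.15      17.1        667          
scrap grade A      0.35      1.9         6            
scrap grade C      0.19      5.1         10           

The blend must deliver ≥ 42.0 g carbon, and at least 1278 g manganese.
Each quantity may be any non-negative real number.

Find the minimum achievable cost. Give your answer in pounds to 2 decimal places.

This is a linear program. Let x1 = kg of silicomanganese, x2 = kg of scrap grade A, x3 = kg of scrap grade C.
Minimise 1.15x1 + 0.35x2 + 0.19x3 with:
  17.1x1 + 1.9x2 + 5.1x3 ≥ 42   (carbon)
  667x1 + 6x2 + 10x3 ≥ 1278   (manganese)
  x1, x2, x3 ≥ 0.
At the optimum only silicomanganese, scrap grade C are positive (scrap grade A = 0). The carbon and manganese requirements are met with equality.
Optimal quantities: silicomanganese = 1.887 kg, scrap grade C = 1.907 kg.
Cost = 1.15·1.887 + 0.19·1.907 = 2.5324.

£2.53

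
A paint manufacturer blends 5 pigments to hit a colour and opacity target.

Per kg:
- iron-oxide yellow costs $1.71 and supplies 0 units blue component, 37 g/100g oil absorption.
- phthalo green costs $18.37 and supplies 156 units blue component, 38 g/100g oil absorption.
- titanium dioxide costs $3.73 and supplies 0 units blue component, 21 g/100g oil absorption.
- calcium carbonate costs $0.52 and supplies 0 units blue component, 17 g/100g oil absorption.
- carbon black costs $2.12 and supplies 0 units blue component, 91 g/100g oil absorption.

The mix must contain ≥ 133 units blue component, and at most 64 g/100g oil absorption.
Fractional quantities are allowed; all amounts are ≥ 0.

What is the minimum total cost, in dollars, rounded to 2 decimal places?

$15.66

Treat it as an LP. Let x1 = kg of iron-oxide yellow, x2 = kg of phthalo green, x3 = kg of titanium dioxide, x4 = kg of calcium carbonate, x5 = kg of carbon black.
Minimize 1.71x1 + 18.37x2 + 3.73x3 + 0.52x4 + 2.12x5 with:
  156x2 ≥ 133   (blue component)
  37x1 + 38x2 + 21x3 + 17x4 + 91x5 ≤ 64   (oil absorption)
  x1, x2, x3, x4, x5 ≥ 0.
The cheapest feasible vertex uses only phthalo green; iron-oxide yellow, titanium dioxide, calcium carbonate, carbon black are not used. There the blue component constraint is tight.
That vertex is x2 = 0.8526.
Objective = 18.37·0.8526 = 15.6623.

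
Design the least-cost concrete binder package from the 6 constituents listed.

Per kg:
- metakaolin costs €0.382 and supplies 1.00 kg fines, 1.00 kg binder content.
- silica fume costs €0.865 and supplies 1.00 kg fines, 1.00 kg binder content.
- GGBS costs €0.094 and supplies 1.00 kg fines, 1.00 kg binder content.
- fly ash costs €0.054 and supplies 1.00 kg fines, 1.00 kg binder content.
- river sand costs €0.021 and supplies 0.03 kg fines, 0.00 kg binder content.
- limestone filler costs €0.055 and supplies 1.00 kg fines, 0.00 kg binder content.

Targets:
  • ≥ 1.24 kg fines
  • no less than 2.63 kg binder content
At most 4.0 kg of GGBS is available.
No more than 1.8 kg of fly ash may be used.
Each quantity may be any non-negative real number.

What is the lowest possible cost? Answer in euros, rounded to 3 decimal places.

Let x1 = kg of metakaolin, x2 = kg of silica fume, x3 = kg of GGBS, x4 = kg of fly ash, x5 = kg of river sand, x6 = kg of limestone filler.
Minimize 0.382x1 + 0.865x2 + 0.094x3 + 0.054x4 + 0.021x5 + 0.055x6 subject to:
  1x1 + 1x2 + 1x3 + 1x4 + 0.03x5 + 1x6 ≥ 1.24   (fines)
  1x1 + 1x2 + 1x3 + 1x4 ≥ 2.63   (binder content)
  x3 ≤ 4
  x4 ≤ 1.8
  x1, x2, x3, x4, x5, x6 ≥ 0.
At the optimum only GGBS, fly ash are positive (metakaolin, silica fume, river sand, limestone filler = 0). The binder content and the fly ash cap requirements are met with equality.
That vertex is x3 = 0.83, x4 = 1.8.
Hence cost = 0.094·0.83 + 0.054·1.8 = €0.17522.

€0.175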